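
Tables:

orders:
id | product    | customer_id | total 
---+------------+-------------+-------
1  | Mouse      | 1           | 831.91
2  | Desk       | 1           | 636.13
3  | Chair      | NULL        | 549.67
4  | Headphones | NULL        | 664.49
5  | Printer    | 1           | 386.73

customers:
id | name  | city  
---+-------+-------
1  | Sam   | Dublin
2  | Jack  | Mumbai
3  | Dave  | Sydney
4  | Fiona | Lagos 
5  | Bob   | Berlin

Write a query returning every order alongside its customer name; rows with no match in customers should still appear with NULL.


LEFT JOIN keeps every row from orders (the left table); where customer_id has no match in customers, the customer columns become NULL. Walk through each order:
  - order 1 (Mouse): customer_id=1 -> matches Sam
  - order 2 (Desk): customer_id=1 -> matches Sam
  - order 3 (Chair): customer_id=NULL, no match -> kept with NULL
  - order 4 (Headphones): customer_id=NULL, no match -> kept with NULL
  - order 5 (Printer): customer_id=1 -> matches Sam
All 5 rows appear; 2 have NULL customer.

SQL:
SELECT a.product, b.name AS customer
FROM orders a
LEFT JOIN customers b ON a.customer_id = b.id

Result:
product    | customer
-----------+---------
Mouse      | Sam     
Desk       | Sam     
Chair      | NULL    
Headphones | NULL    
Printer    | Sam     


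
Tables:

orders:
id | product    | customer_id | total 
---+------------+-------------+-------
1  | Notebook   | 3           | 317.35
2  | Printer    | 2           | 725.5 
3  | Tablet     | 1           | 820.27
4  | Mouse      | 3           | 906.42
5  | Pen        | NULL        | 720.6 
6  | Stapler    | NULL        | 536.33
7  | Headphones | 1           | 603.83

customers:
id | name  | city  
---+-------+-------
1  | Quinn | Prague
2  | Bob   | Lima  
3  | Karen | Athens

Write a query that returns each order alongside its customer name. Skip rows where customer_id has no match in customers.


INNER JOIN keeps only orders rows whose customer_id matches an id in customers. Walk through each order:
  - order 1 (Notebook): customer_id=3 -> matches Karen
  - order 2 (Printer): customer_id=2 -> matches Bob
  - order 3 (Tablet): customer_id=1 -> matches Quinn
  - order 4 (Mouse): customer_id=3 -> matches Karen
  - order 5 (Pen): customer_id=NULL, no match -> dropped
  - order 6 (Stapler): customer_id=NULL, no match -> dropped
  - order 7 (Headphones): customer_id=1 -> matches Quinn
So 2 of 7 rows are dropped.

SQL:
SELECT a.product, b.name AS customer
FROM orders a
INNER JOIN customers b ON a.customer_id = b.id

Result:
product    | customer
-----------+---------
Notebook   | Karen   
Printer    | Bob     
Tablet     | Quinn   
Mouse      | Karen   
Headphones | Quinn   


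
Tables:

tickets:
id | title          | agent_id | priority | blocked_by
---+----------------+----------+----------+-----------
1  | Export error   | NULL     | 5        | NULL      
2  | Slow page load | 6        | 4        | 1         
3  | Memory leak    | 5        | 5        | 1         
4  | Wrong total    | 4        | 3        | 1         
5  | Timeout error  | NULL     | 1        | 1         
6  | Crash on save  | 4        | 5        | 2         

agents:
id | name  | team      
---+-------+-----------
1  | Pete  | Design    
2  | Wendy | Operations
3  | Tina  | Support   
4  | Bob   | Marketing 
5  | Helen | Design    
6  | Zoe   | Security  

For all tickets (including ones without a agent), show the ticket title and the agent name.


LEFT JOIN keeps every row from tickets (the left table); where agent_id has no match in agents, the agent columns become NULL. Walk through each ticket:
  - ticket 1 (Export error): agent_id=NULL, no match -> kept with NULL
  - ticket 2 (Slow page load): agent_id=6 -> matches Zoe
  - ticket 3 (Memory leak): agent_id=5 -> matches Helen
  - ticket 4 (Wrong total): agent_id=4 -> matches Bob
  - ticket 5 (Timeout error): agent_id=NULL, no match -> kept with NULL
  - ticket 6 (Crash on save): agent_id=4 -> matches Bob
All 6 rows appear; 2 have NULL agent.

SQL:
SELECT a.title, b.name AS agent
FROM tickets a
LEFT JOIN agents b ON a.agent_id = b.id

Result:
title          | agent
---------------+------
Export error   | NULL 
Slow page load | Zoe  
Memory leak    | Helen
Wrong total    | Bob  
Timeout error  | NULL 
Crash on save  | Bob  


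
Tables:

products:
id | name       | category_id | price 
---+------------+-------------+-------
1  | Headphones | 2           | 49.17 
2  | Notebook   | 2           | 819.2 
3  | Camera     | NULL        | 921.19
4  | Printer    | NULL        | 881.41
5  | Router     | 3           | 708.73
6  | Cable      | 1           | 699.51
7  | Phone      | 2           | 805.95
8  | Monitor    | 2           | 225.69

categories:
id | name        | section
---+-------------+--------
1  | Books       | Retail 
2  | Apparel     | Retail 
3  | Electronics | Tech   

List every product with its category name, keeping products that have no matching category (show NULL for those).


LEFT JOIN keeps every row from products (the left table); where category_id has no match in categories, the category columns become NULL. Walk through each product:
  - product 1 (Headphones): category_id=2 -> matches Apparel
  - product 2 (Notebook): category_id=2 -> matches Apparel
  - product 3 (Camera): category_id=NULL, no match -> kept with NULL
  - product 4 (Printer): category_id=NULL, no match -> kept with NULL
  - product 5 (Router): category_id=3 -> matches Electronics
  - product 6 (Cable): category_id=1 -> matches Books
  - product 7 (Phone): category_id=2 -> matches Apparel
  - product 8 (Monitor): category_id=2 -> matches Apparel
All 8 rows appear; 2 have NULL category.

SQL:
SELECT a.name, b.name AS category
FROM products a
LEFT JOIN categories b ON a.category_id = b.id

Result:
name       | category   
-----------+------------
Headphones | Apparel    
Notebook   | Apparel    
Camera     | NULL       
Printer    | NULL       
Router     | Electronics
Cable      | Books      
Phone      | Apparel    
Monitor    | Apparel    


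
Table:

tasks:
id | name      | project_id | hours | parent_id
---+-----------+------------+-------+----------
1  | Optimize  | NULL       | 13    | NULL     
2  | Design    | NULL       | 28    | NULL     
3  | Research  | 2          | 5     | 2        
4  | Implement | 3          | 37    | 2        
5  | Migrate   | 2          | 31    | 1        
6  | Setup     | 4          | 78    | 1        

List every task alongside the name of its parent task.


This is a self-join: tasks is joined to a second copy of itself, matching each row's parent_id to another row's id. Use LEFT JOIN so rows with parent_id=NULL are kept.
  - task 1 (Optimize): parent_id=NULL -> NULL
  - task 2 (Design): parent_id=NULL -> NULL
  - task 3 (Research): parent_id=2 -> Design
  - task 4 (Implement): parent_id=2 -> Design
  - task 5 (Migrate): parent_id=1 -> Optimize
  - task 6 (Setup): parent_id=1 -> Optimize

SQL:
SELECT a.name AS item, b.name AS parent
FROM tasks a
LEFT JOIN tasks b ON a.parent_id = b.id

Result:
item      | parent  
----------+---------
Optimize  | NULL    
Design    | NULL    
Research  | Design  
Implement | Design  
Migrate   | Optimize
Setup     | Optimize


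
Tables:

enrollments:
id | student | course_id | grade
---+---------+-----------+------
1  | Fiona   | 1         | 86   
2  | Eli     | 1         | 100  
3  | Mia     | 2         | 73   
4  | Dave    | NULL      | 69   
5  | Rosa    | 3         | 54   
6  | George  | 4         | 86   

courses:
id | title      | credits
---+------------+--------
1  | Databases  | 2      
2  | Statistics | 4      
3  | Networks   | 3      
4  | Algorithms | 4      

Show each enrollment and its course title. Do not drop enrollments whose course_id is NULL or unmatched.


LEFT JOIN keeps every row from enrollments (the left table); where course_id has no match in courses, the course columns become NULL. Walk through each enrollment:
  - enrollment 1 (Fiona): course_id=1 -> matches Databases
  - enrollment 2 (Eli): course_id=1 -> matches Databases
  - enrollment 3 (Mia): course_id=2 -> matches Statistics
  - enrollment 4 (Dave): course_id=NULL, no match -> kept with NULL
  - enrollment 5 (Rosa): course_id=3 -> matches Networks
  - enrollment 6 (George): course_id=4 -> matches Algorithms
All 6 rows appear; 1 has NULL course.

SQL:
SELECT a.student, b.title AS course
FROM enrollments a
LEFT JOIN courses b ON a.course_id = b.id

Result:
student | course    
--------+-----------
Fiona   | Databases 
Eli     | Databases 
Mia     | Statistics
Dave    | NULL      
Rosa    | Networks  
George  | Algorithms


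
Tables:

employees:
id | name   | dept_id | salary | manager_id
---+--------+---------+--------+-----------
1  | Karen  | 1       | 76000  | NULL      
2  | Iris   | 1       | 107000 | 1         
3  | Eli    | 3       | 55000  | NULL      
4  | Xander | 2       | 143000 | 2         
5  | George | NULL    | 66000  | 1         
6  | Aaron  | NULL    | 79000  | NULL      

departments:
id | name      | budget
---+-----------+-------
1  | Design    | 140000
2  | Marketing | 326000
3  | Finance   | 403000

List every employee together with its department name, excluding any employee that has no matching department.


INNER JOIN keeps only employees rows whose dept_id matches an id in departments. Walk through each employee:
  - employee 1 (Karen): dept_id=1 -> matches Design
  - employee 2 (Iris): dept_id=1 -> matches Design
  - employee 3 (Eli): dept_id=3 -> matches Finance
  - employee 4 (Xander): dept_id=2 -> matches Marketing
  - employee 5 (George): dept_id=NULL, no match -> dropped
  - employee 6 (Aaron): dept_id=NULL, no match -> dropped
So 2 of 6 rows are dropped.

SQL:
SELECT a.name, b.name AS department
FROM employees a
INNER JOIN departments b ON a.dept_id = b.id

Result:
name   | department
-------+-----------
Karen  | Design    
Iris   | Design    
Eli    | Finance   
Xander | Marketing 


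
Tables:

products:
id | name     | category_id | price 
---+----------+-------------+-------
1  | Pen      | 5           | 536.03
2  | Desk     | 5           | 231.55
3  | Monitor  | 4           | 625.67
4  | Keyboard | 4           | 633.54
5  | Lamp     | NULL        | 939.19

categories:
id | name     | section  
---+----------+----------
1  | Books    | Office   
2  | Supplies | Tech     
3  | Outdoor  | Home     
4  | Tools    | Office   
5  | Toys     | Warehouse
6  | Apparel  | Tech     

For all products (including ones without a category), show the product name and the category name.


LEFT JOIN keeps every row from products (the left table); where category_id has no match in categories, the category columns become NULL. Walk through each product:
  - product 1 (Pen): category_id=5 -> matches Toys
  - product 2 (Desk): category_id=5 -> matches Toys
  - product 3 (Monitor): category_id=4 -> matches Tools
  - product 4 (Keyboard): category_id=4 -> matches Tools
  - product 5 (Lamp): category_id=NULL, no match -> kept with NULL
All 5 rows appear; 1 has NULL category.

SQL:
SELECT a.name, b.name AS category
FROM products a
LEFT JOIN categories b ON a.category_id = b.id

Result:
name     | category
---------+---------
Pen      | Toys    
Desk     | Toys    
Monitor  | Tools   
Keyboard | Tools   
Lamp     | NULL    


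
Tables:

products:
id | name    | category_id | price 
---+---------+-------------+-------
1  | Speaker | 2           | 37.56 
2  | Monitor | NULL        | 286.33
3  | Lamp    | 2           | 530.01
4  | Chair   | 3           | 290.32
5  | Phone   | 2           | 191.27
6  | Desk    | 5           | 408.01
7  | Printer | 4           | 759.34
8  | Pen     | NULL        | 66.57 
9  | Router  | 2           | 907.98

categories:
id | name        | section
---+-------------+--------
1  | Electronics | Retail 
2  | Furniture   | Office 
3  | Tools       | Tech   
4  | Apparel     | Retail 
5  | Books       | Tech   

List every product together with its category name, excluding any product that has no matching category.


INNER JOIN keeps only products rows whose category_id matches an id in categories. Walk through each product:
  - product 1 (Speaker): category_id=2 -> matches Furniture
  - product 2 (Monitor): category_id=NULL, no match -> dropped
  - product 3 (Lamp): category_id=2 -> matches Furniture
  - product 4 (Chair): category_id=3 -> matches Tools
  - product 5 (Phone): category_id=2 -> matches Furniture
  - product 6 (Desk): category_id=5 -> matches Books
  - product 7 (Printer): category_id=4 -> matches Apparel
  - product 8 (Pen): category_id=NULL, no match -> dropped
  - product 9 (Router): category_id=2 -> matches Furniture
So 2 of 9 rows are dropped.

SQL:
SELECT a.name, b.name AS category
FROM products a
INNER JOIN categories b ON a.category_id = b.id

Result:
name    | category 
--------+----------
Speaker | Furniture
Lamp    | Furniture
Chair   | Tools    
Phone   | Furniture
Desk    | Books    
Printer | Apparel  
Router  | Furniture


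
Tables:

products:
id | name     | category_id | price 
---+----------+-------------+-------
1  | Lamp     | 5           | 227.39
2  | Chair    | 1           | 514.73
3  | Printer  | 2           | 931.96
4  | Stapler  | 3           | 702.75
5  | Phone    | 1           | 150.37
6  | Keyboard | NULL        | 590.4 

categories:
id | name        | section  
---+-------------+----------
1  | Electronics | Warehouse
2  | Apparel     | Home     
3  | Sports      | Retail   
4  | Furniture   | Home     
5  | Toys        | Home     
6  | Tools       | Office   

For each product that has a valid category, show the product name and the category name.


INNER JOIN keeps only products rows whose category_id matches an id in categories. Walk through each product:
  - product 1 (Lamp): category_id=5 -> matches Toys
  - product 2 (Chair): category_id=1 -> matches Electronics
  - product 3 (Printer): category_id=2 -> matches Apparel
  - product 4 (Stapler): category_id=3 -> matches Sports
  - product 5 (Phone): category_id=1 -> matches Electronics
  - product 6 (Keyboard): category_id=NULL, no match -> dropped
So 1 of 6 rows is dropped.

SQL:
SELECT a.name, b.name AS category
FROM products a
INNER JOIN categories b ON a.category_id = b.id

Result:
name    | category   
--------+------------
Lamp    | Toys       
Chair   | Electronics
Printer | Apparel    
Stapler | Sports     
Phone   | Electronics


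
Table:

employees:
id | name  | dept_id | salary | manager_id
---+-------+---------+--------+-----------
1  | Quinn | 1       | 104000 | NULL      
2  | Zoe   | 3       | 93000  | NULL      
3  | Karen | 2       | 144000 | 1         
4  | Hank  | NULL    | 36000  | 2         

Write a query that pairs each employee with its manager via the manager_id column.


This is a self-join: employees is joined to a second copy of itself, matching each row's manager_id to another row's id. Use LEFT JOIN so rows with manager_id=NULL are kept.
  - employee 1 (Quinn): manager_id=NULL -> NULL
  - employee 2 (Zoe): manager_id=NULL -> NULL
  - employee 3 (Karen): manager_id=1 -> Quinn
  - employee 4 (Hank): manager_id=2 -> Zoe

SQL:
SELECT a.name AS item, b.name AS manager
FROM employees a
LEFT JOIN employees b ON a.manager_id = b.id

Result:
item  | manager
------+--------
Quinn | NULL   
Zoe   | NULL   
Karen | Quinn  
Hank  | Zoe    


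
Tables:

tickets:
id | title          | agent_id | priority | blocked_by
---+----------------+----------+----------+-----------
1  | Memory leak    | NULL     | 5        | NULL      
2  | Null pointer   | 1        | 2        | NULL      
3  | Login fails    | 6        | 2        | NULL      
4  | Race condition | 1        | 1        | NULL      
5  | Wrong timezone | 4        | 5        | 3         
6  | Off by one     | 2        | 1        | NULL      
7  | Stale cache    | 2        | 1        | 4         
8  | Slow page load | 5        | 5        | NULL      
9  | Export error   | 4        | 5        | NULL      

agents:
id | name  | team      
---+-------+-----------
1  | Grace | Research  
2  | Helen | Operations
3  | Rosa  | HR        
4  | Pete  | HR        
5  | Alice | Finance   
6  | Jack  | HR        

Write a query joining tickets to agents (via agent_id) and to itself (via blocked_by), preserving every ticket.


Two LEFT JOINs from the same base table tickets: one to agents via agent_id, one to tickets itself via blocked_by. Both are LEFT so every ticket is preserved.
Match against agents:
  - ticket 1 (Memory leak): agent_id=NULL, no match -> kept with NULL
  - ticket 2 (Null pointer): agent_id=1 -> matches Grace
  - ticket 3 (Login fails): agent_id=6 -> matches Jack
  - ticket 4 (Race condition): agent_id=1 -> matches Grace
  - ticket 5 (Wrong timezone): agent_id=4 -> matches Pete
  - ticket 6 (Off by one): agent_id=2 -> matches Helen
  - ticket 7 (Stale cache): agent_id=2 -> matches Helen
  - ticket 8 (Slow page load): agent_id=5 -> matches Alice
  - ticket 9 (Export error): agent_id=4 -> matches Pete
Match against tickets (self):
  - ticket 1 (Memory leak): blocked_by=NULL -> NULL
  - ticket 2 (Null pointer): blocked_by=NULL -> NULL
  - ticket 3 (Login fails): blocked_by=NULL -> NULL
  - ticket 4 (Race condition): blocked_by=NULL -> NULL
  - ticket 5 (Wrong timezone): blocked_by=3 -> Login fails
  - ticket 6 (Off by one): blocked_by=NULL -> NULL
  - ticket 7 (Stale cache): blocked_by=4 -> Race condition
  - ticket 8 (Slow page load): blocked_by=NULL -> NULL
  - ticket 9 (Export error): blocked_by=NULL -> NULL

SQL:
SELECT a.title, b.name AS agent, c.title AS blocked_by
FROM tickets a
LEFT JOIN agents b ON a.agent_id = b.id
LEFT JOIN tickets c ON a.blocked_by = c.id

Result:
title          | agent | blocked_by    
---------------+-------+---------------
Memory leak    | NULL  | NULL          
Null pointer   | Grace | NULL          
Login fails    | Jack  | NULL          
Race condition | Grace | NULL          
Wrong timezone | Pete  | Login fails   
Off by one     | Helen | NULL          
Stale cache    | Helen | Race condition
Slow page load | Alice | NULL          
Export error   | Pete  | NULL          


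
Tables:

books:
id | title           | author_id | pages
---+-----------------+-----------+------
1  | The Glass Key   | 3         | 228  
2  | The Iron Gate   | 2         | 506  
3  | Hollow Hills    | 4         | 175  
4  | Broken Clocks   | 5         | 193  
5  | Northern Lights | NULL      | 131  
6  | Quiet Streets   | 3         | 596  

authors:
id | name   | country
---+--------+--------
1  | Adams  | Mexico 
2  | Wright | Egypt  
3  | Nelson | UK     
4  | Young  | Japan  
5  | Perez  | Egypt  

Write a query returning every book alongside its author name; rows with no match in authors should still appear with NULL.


LEFT JOIN keeps every row from books (the left table); where author_id has no match in authors, the author columns become NULL. Walk through each book:
  - book 1 (The Glass Key): author_id=3 -> matches Nelson
  - book 2 (The Iron Gate): author_id=2 -> matches Wright
  - book 3 (Hollow Hills): author_id=4 -> matches Young
  - book 4 (Broken Clocks): author_id=5 -> matches Perez
  - book 5 (Northern Lights): author_id=NULL, no match -> kept with NULL
  - book 6 (Quiet Streets): author_id=3 -> matches Nelson
All 6 rows appear; 1 has NULL author.

SQL:
SELECT a.title, b.name AS author
FROM books a
LEFT JOIN authors b ON a.author_id = b.id

Result:
title           | author
----------------+-------
The Glass Key   | Nelson
The Iron Gate   | Wright
Hollow Hills    | Young 
Broken Clocks   | Perez 
Northern Lights | NULL  
Quiet Streets   | Nelson


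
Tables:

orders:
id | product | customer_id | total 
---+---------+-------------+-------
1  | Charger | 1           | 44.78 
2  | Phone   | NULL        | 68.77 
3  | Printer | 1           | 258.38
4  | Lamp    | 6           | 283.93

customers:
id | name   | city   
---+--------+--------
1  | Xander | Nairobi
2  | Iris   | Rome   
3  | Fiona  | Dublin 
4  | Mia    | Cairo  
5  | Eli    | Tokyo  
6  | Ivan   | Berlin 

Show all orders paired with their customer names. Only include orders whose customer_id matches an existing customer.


INNER JOIN keeps only orders rows whose customer_id matches an id in customers. Walk through each order:
  - order 1 (Charger): customer_id=1 -> matches Xander
  - order 2 (Phone): customer_id=NULL, no match -> dropped
  - order 3 (Printer): customer_id=1 -> matches Xander
  - order 4 (Lamp): customer_id=6 -> matches Ivan
So 1 of 4 rows is dropped.

SQL:
SELECT a.product, b.name AS customer
FROM orders a
INNER JOIN customers b ON a.customer_id = b.id

Result:
product | customer
--------+---------
Charger | Xander  
Printer | Xander  
Lamp    | Ivan    


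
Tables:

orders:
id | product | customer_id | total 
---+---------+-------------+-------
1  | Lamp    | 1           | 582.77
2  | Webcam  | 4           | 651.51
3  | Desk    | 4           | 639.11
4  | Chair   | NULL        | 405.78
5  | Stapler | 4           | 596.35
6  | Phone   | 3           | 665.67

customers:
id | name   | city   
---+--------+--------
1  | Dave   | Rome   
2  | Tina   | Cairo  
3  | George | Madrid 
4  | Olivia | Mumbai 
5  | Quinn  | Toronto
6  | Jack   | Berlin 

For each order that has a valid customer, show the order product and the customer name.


INNER JOIN keeps only orders rows whose customer_id matches an id in customers. Walk through each order:
  - order 1 (Lamp): customer_id=1 -> matches Dave
  - order 2 (Webcam): customer_id=4 -> matches Olivia
  - order 3 (Desk): customer_id=4 -> matches Olivia
  - order 4 (Chair): customer_id=NULL, no match -> dropped
  - order 5 (Stapler): customer_id=4 -> matches Olivia
  - order 6 (Phone): customer_id=3 -> matches George
So 1 of 6 rows is dropped.

SQL:
SELECT a.product, b.name AS customer
FROM orders a
INNER JOIN customers b ON a.customer_id = b.id

Result:
product | customer
--------+---------
Lamp    | Dave    
Webcam  | Olivia  
Desk    | Olivia  
Stapler | Olivia  
Phone   | George  


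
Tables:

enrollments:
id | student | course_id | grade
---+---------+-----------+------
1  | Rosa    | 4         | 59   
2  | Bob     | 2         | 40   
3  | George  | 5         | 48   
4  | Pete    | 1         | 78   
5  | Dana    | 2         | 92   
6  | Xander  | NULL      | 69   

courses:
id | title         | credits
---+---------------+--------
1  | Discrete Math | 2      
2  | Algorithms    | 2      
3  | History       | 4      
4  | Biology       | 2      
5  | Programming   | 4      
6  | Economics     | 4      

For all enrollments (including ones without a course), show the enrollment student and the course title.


LEFT JOIN keeps every row from enrollments (the left table); where course_id has no match in courses, the course columns become NULL. Walk through each enrollment:
  - enrollment 1 (Rosa): course_id=4 -> matches Biology
  - enrollment 2 (Bob): course_id=2 -> matches Algorithms
  - enrollment 3 (George): course_id=5 -> matches Programming
  - enrollment 4 (Pete): course_id=1 -> matches Discrete Math
  - enrollment 5 (Dana): course_id=2 -> matches Algorithms
  - enrollment 6 (Xander): course_id=NULL, no match -> kept with NULL
All 6 rows appear; 1 has NULL course.

SQL:
SELECT a.student, b.title AS course
FROM enrollments a
LEFT JOIN courses b ON a.course_id = b.id

Result:
student | course       
--------+--------------
Rosa    | Biology      
Bob     | Algorithms   
George  | Programming  
Pete    | Discrete Math
Dana    | Algorithms   
Xander  | NULL         


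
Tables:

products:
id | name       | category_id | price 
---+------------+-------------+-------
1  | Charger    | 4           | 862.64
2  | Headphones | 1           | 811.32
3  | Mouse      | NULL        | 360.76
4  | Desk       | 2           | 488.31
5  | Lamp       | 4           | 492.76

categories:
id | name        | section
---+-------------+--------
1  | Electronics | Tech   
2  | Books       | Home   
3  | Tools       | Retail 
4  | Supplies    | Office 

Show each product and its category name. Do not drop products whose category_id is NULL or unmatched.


LEFT JOIN keeps every row from products (the left table); where category_id has no match in categories, the category columns become NULL. Walk through each product:
  - product 1 (Charger): category_id=4 -> matches Supplies
  - product 2 (Headphones): category_id=1 -> matches Electronics
  - product 3 (Mouse): category_id=NULL, no match -> kept with NULL
  - product 4 (Desk): category_id=2 -> matches Books
  - product 5 (Lamp): category_id=4 -> matches Supplies
All 5 rows appear; 1 has NULL category.

SQL:
SELECT a.name, b.name AS category
FROM products a
LEFT JOIN categories b ON a.category_id = b.id

Result:
name       | category   
-----------+------------
Charger    | Supplies   
Headphones | Electronics
Mouse      | NULL       
Desk       | Books      
Lamp       | Supplies   


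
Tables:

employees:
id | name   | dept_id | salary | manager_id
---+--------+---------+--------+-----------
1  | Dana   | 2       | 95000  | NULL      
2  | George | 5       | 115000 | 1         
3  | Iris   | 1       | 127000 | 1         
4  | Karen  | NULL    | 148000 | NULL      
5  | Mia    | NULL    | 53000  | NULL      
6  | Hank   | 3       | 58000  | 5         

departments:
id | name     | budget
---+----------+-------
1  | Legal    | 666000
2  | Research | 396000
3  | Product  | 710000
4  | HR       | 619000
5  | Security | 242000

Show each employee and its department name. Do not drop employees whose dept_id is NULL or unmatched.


LEFT JOIN keeps every row from employees (the left table); where dept_id has no match in departments, the department columns become NULL. Walk through each employee:
  - employee 1 (Dana): dept_id=2 -> matches Research
  - employee 2 (George): dept_id=5 -> matches Security
  - employee 3 (Iris): dept_id=1 -> matches Legal
  - employee 4 (Karen): dept_id=NULL, no match -> kept with NULL
  - employee 5 (Mia): dept_id=NULL, no match -> kept with NULL
  - employee 6 (Hank): dept_id=3 -> matches Product
All 6 rows appear; 2 have NULL department.

SQL:
SELECT a.name, b.name AS department
FROM employees a
LEFT JOIN departments b ON a.dept_id = b.id

Result:
name   | department
-------+-----------
Dana   | Research  
George | Security  
Iris   | Legal     
Karen  | NULL      
Mia    | NULL      
Hank   | Product   


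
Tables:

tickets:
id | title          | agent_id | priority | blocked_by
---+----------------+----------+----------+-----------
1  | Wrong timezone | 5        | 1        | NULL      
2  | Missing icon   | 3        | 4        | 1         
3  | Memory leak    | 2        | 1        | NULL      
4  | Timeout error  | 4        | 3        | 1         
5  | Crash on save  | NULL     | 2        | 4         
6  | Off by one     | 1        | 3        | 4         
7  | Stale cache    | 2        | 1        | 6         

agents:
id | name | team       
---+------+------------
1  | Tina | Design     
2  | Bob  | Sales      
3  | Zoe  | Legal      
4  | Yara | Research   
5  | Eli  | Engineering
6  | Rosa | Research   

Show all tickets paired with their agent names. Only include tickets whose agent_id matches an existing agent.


INNER JOIN keeps only tickets rows whose agent_id matches an id in agents. Walk through each ticket:
  - ticket 1 (Wrong timezone): agent_id=5 -> matches Eli
  - ticket 2 (Missing icon): agent_id=3 -> matches Zoe
  - ticket 3 (Memory leak): agent_id=2 -> matches Bob
  - ticket 4 (Timeout error): agent_id=4 -> matches Yara
  - ticket 5 (Crash on save): agent_id=NULL, no match -> dropped
  - ticket 6 (Off by one): agent_id=1 -> matches Tina
  - ticket 7 (Stale cache): agent_id=2 -> matches Bob
So 1 of 7 rows is dropped.

SQL:
SELECT a.title, b.name AS agent
FROM tickets a
INNER JOIN agents b ON a.agent_id = b.id

Result:
title          | agent
---------------+------
Wrong timezone | Eli  
Missing icon   | Zoe  
Memory leak    | Bob  
Timeout error  | Yara 
Off by one     | Tina 
Stale cache    | Bob  


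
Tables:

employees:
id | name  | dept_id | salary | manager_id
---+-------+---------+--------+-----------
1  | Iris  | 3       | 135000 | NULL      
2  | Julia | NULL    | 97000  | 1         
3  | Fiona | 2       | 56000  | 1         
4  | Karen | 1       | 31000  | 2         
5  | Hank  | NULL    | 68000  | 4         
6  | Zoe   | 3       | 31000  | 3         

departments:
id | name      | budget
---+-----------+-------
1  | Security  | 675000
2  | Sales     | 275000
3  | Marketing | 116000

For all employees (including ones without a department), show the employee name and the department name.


LEFT JOIN keeps every row from employees (the left table); where dept_id has no match in departments, the department columns become NULL. Walk through each employee:
  - employee 1 (Iris): dept_id=3 -> matches Marketing
  - employee 2 (Julia): dept_id=NULL, no match -> kept with NULL
  - employee 3 (Fiona): dept_id=2 -> matches Sales
  - employee 4 (Karen): dept_id=1 -> matches Security
  - employee 5 (Hank): dept_id=NULL, no match -> kept with NULL
  - employee 6 (Zoe): dept_id=3 -> matches Marketing
All 6 rows appear; 2 have NULL department.

SQL:
SELECT a.name, b.name AS department
FROM employees a
LEFT JOIN departments b ON a.dept_id = b.id

Result:
name  | department
------+-----------
Iris  | Marketing 
Julia | NULL      
Fiona | Sales     
Karen | Security  
Hank  | NULL      
Zoe   | Marketing 


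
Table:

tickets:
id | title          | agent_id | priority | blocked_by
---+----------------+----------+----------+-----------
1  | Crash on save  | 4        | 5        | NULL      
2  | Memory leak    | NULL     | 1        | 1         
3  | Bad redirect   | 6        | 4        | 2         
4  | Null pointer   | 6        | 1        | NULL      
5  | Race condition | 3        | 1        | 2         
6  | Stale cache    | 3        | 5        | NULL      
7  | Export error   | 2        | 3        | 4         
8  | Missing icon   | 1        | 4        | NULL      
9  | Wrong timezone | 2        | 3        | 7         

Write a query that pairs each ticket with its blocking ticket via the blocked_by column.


This is a self-join: tickets is joined to a second copy of itself, matching each row's blocked_by to another row's id. Use LEFT JOIN so rows with blocked_by=NULL are kept.
  - ticket 1 (Crash on save): blocked_by=NULL -> NULL
  - ticket 2 (Memory leak): blocked_by=1 -> Crash on save
  - ticket 3 (Bad redirect): blocked_by=2 -> Memory leak
  - ticket 4 (Null pointer): blocked_by=NULL -> NULL
  - ticket 5 (Race condition): blocked_by=2 -> Memory leak
  - ticket 6 (Stale cache): blocked_by=NULL -> NULL
  - ticket 7 (Export error): blocked_by=4 -> Null pointer
  - ticket 8 (Missing icon): blocked_by=NULL -> NULL
  - ticket 9 (Wrong timezone): blocked_by=7 -> Export error

SQL:
SELECT a.title AS item, b.title AS blocked_by
FROM tickets a
LEFT JOIN tickets b ON a.blocked_by = b.id

Result:
item           | blocked_by   
---------------+--------------
Crash on save  | NULL         
Memory leak    | Crash on save
Bad redirect   | Memory leak  
Null pointer   | NULL         
Race condition | Memory leak  
Stale cache    | NULL         
Export error   | Null pointer 
Missing icon   | NULL         
Wrong timezone | Export error 


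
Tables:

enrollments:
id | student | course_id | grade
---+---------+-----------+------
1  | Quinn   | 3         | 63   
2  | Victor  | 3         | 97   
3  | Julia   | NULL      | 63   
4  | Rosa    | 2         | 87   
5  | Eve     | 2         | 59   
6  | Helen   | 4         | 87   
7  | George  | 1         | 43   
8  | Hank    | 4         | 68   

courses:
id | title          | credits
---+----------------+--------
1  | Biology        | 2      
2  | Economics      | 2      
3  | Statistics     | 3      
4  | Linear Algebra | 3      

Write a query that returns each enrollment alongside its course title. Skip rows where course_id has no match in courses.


INNER JOIN keeps only enrollments rows whose course_id matches an id in courses. Walk through each enrollment:
  - enrollment 1 (Quinn): course_id=3 -> matches Statistics
  - enrollment 2 (Victor): course_id=3 -> matches Statistics
  - enrollment 3 (Julia): course_id=NULL, no match -> dropped
  - enrollment 4 (Rosa): course_id=2 -> matches Economics
  - enrollment 5 (Eve): course_id=2 -> matches Economics
  - enrollment 6 (Helen): course_id=4 -> matches Linear Algebra
  - enrollment 7 (George): course_id=1 -> matches Biology
  - enrollment 8 (Hank): course_id=4 -> matches Linear Algebra
So 1 of 8 rows is dropped.

SQL:
SELECT a.student, b.title AS course
FROM enrollments a
INNER JOIN courses b ON a.course_id = b.id

Result:
student | course        
--------+---------------
Quinn   | Statistics    
Victor  | Statistics    
Rosa    | Economics     
Eve     | Economics     
Helen   | Linear Algebra
George  | Biology       
Hank    | Linear Algebra


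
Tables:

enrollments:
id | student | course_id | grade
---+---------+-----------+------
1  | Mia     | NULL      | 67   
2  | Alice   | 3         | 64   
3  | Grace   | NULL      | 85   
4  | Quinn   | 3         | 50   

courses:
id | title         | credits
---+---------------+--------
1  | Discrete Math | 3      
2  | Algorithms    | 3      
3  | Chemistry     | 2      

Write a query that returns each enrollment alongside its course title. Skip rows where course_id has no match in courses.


INNER JOIN keeps only enrollments rows whose course_id matches an id in courses. Walk through each enrollment:
  - enrollment 1 (Mia): course_id=NULL, no match -> dropped
  - enrollment 2 (Alice): course_id=3 -> matches Chemistry
  - enrollment 3 (Grace): course_id=NULL, no match -> dropped
  - enrollment 4 (Quinn): course_id=3 -> matches Chemistry
So 2 of 4 rows are dropped.

SQL:
SELECT a.student, b.title AS course
FROM enrollments a
INNER JOIN courses b ON a.course_id = b.id

Result:
student | course   
--------+----------
Alice   | Chemistry
Quinn   | Chemistry


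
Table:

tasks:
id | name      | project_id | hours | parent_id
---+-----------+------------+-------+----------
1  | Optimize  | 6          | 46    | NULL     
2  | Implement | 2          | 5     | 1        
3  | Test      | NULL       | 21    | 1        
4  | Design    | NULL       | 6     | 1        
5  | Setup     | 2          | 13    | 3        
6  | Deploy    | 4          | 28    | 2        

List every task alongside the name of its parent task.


This is a self-join: tasks is joined to a second copy of itself, matching each row's parent_id to another row's id. Use LEFT JOIN so rows with parent_id=NULL are kept.
  - task 1 (Optimize): parent_id=NULL -> NULL
  - task 2 (Implement): parent_id=1 -> Optimize
  - task 3 (Test): parent_id=1 -> Optimize
  - task 4 (Design): parent_id=1 -> Optimize
  - task 5 (Setup): parent_id=3 -> Test
  - task 6 (Deploy): parent_id=2 -> Implement

SQL:
SELECT a.name AS item, b.name AS parent
FROM tasks a
LEFT JOIN tasks b ON a.parent_id = b.id

Result:
item      | parent   
----------+----------
Optimize  | NULL     
Implement | Optimize 
Test      | Optimize 
Design    | Optimize 
Setup     | Test     
Deploy    | Implement


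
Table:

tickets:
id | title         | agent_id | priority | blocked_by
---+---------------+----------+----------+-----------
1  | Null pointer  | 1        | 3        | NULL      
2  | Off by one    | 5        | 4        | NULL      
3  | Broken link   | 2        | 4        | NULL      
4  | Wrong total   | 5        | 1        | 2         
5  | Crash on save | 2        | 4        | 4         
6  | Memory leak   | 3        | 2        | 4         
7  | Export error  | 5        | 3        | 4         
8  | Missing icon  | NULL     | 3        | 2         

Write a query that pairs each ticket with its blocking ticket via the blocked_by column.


This is a self-join: tickets is joined to a second copy of itself, matching each row's blocked_by to another row's id. Use LEFT JOIN so rows with blocked_by=NULL are kept.
  - ticket 1 (Null pointer): blocked_by=NULL -> NULL
  - ticket 2 (Off by one): blocked_by=NULL -> NULL
  - ticket 3 (Broken link): blocked_by=NULL -> NULL
  - ticket 4 (Wrong total): blocked_by=2 -> Off by one
  - ticket 5 (Crash on save): blocked_by=4 -> Wrong total
  - ticket 6 (Memory leak): blocked_by=4 -> Wrong total
  - ticket 7 (Export error): blocked_by=4 -> Wrong total
  - ticket 8 (Missing icon): blocked_by=2 -> Off by one

SQL:
SELECT a.title AS item, b.title AS blocked_by
FROM tickets a
LEFT JOIN tickets b ON a.blocked_by = b.id

Result:
item          | blocked_by 
--------------+------------
Null pointer  | NULL       
Off by one    | NULL       
Broken link   | NULL       
Wrong total   | Off by one 
Crash on save | Wrong total
Memory leak   | Wrong total
Export error  | Wrong total
Missing icon  | Off by one 


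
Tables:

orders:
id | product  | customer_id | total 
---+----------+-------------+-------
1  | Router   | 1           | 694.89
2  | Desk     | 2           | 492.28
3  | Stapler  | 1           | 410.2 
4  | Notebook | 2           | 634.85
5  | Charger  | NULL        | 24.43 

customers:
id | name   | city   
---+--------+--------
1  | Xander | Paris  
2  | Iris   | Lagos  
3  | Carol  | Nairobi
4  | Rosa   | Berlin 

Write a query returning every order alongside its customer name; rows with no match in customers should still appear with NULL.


LEFT JOIN keeps every row from orders (the left table); where customer_id has no match in customers, the customer columns become NULL. Walk through each order:
  - order 1 (Router): customer_id=1 -> matches Xander
  - order 2 (Desk): customer_id=2 -> matches Iris
  - order 3 (Stapler): customer_id=1 -> matches Xander
  - order 4 (Notebook): customer_id=2 -> matches Iris
  - order 5 (Charger): customer_id=NULL, no match -> kept with NULL
All 5 rows appear; 1 has NULL customer.

SQL:
SELECT a.product, b.name AS customer
FROM orders a
LEFT JOIN customers b ON a.customer_id = b.id

Result:
product  | customer
---------+---------
Router   | Xander  
Desk     | Iris    
Stapler  | Xander  
Notebook | Iris    
Charger  | NULL    


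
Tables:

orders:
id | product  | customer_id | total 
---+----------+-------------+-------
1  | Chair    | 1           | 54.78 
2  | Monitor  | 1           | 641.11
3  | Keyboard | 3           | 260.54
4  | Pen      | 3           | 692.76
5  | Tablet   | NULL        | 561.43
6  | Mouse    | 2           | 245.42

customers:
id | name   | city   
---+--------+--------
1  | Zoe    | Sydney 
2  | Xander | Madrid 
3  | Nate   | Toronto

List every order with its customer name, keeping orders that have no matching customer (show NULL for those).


LEFT JOIN keeps every row from orders (the left table); where customer_id has no match in customers, the customer columns become NULL. Walk through each order:
  - order 1 (Chair): customer_id=1 -> matches Zoe
  - order 2 (Monitor): customer_id=1 -> matches Zoe
  - order 3 (Keyboard): customer_id=3 -> matches Nate
  - order 4 (Pen): customer_id=3 -> matches Nate
  - order 5 (Tablet): customer_id=NULL, no match -> kept with NULL
  - order 6 (Mouse): customer_id=2 -> matches Xander
All 6 rows appear; 1 has NULL customer.

SQL:
SELECT a.product, b.name AS customer
FROM orders a
LEFT JOIN customers b ON a.customer_id = b.id

Result:
product  | customer
---------+---------
Chair    | Zoe     
Monitor  | Zoe     
Keyboard | Nate    
Pen      | Nate    
Tablet   | NULL    
Mouse    | Xander  


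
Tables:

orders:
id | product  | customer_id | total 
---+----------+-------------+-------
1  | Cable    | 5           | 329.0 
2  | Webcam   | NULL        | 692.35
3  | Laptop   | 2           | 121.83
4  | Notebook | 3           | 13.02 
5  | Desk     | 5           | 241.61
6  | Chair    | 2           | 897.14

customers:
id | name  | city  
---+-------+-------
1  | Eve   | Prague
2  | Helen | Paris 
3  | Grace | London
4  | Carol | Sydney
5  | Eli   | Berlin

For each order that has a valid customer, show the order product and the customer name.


INNER JOIN keeps only orders rows whose customer_id matches an id in customers. Walk through each order:
  - order 1 (Cable): customer_id=5 -> matches Eli
  - order 2 (Webcam): customer_id=NULL, no match -> dropped
  - order 3 (Laptop): customer_id=2 -> matches Helen
  - order 4 (Notebook): customer_id=3 -> matches Grace
  - order 5 (Desk): customer_id=5 -> matches Eli
  - order 6 (Chair): customer_id=2 -> matches Helen
So 1 of 6 rows is dropped.

SQL:
SELECT a.product, b.name AS customer
FROM orders a
INNER JOIN customers b ON a.customer_id = b.id

Result:
product  | customer
---------+---------
Cable    | Eli     
Laptop   | Helen   
Notebook | Grace   
Desk     | Eli     
Chair    | Helen   
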